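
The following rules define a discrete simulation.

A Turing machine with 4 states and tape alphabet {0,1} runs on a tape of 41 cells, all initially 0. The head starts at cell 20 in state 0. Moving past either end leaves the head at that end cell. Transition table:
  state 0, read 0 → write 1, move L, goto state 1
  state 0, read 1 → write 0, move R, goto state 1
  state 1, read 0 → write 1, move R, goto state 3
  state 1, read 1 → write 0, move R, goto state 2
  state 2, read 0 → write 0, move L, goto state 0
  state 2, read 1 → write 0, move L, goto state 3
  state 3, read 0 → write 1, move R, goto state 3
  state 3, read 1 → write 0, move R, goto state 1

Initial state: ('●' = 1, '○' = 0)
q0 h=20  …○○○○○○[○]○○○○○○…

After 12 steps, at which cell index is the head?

step 0: q0 h=20  …○○○○○○[○]○○○○○○…
step 1: q1 h=19  …○○○○○○[○]●○○○○○…
step 2: q3 h=20  …○○○○○●[●]○○○○○○…
step 3: q1 h=21  …○○○○●○[○]○○○○○○…
step 4: q3 h=22  …○○○●○●[○]○○○○○○…
step 5: q3 h=23  …○○●○●●[○]○○○○○○…
step 6: q3 h=24  …○●○●●●[○]○○○○○○…
step 7: q3 h=25  …●○●●●●[○]○○○○○○…
step 8: q3 h=26  …○●●●●●[○]○○○○○○…
step 9: q3 h=27  …●●●●●●[○]○○○○○○…
step 10: q3 h=28  …●●●●●●[○]○○○○○○…
step 11: q3 h=29  …●●●●●●[○]○○○○○○…
step 12: q3 h=30  …●●●●●●[○]○○○○○○…

30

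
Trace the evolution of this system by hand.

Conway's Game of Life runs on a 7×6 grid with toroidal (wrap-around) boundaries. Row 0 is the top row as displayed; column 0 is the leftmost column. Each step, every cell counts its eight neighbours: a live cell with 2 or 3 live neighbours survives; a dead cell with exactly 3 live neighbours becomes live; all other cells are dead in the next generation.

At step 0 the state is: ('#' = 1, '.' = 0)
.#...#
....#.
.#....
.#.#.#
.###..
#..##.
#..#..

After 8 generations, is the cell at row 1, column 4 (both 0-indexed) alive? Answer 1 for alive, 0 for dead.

k=0  .#...#
....#.
.#....
.#.#.#
.###..
#..##.
#..#..
k=1  #...##
#.....
#.#.#.
.#.##.
.#...#
#...##
####..
k=2  ..###.
#..##.
#.#.#.
.#.##.
.###..
...##.
..##..
k=3  .#...#
......
#.#...
#...##
.#....
.#..#.
......
k=4  ......
##....
##....
#....#
.#..#.
......
#.....
k=5  ##....
##....
......
.....#
#....#
......
......
k=6  ##....
##....
#.....
#....#
#....#
......
......
k=7  ##....
.....#
......
.#....
#....#
......
......
k=8  #.....
#.....
......
#.....
#.....
......
......

0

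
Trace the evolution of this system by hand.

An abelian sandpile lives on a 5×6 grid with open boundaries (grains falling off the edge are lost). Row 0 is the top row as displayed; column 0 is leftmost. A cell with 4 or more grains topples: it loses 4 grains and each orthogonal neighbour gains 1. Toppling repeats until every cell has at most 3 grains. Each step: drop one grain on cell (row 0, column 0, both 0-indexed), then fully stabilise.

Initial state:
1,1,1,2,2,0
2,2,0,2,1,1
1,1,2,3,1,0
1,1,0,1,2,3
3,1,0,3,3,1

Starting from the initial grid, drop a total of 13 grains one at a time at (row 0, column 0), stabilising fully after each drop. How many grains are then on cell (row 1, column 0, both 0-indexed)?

3

t=0: 1,1,1,2,2,0
2,2,0,2,1,1
1,1,2,3,1,0
1,1,0,1,2,3
3,1,0,3,3,1
t=1: 2,1,1,2,2,0
2,2,0,2,1,1
1,1,2,3,1,0
1,1,0,1,2,3
3,1,0,3,3,1
t=2: 3,1,1,2,2,0
2,2,0,2,1,1
1,1,2,3,1,0
1,1,0,1,2,3
3,1,0,3,3,1
t=3: 0,2,1,2,2,0
3,2,0,2,1,1
1,1,2,3,1,0
1,1,0,1,2,3
3,1,0,3,3,1
t=4: 1,2,1,2,2,0
3,2,0,2,1,1
1,1,2,3,1,0
1,1,0,1,2,3
3,1,0,3,3,1
t=5: 2,2,1,2,2,0
3,2,0,2,1,1
1,1,2,3,1,0
1,1,0,1,2,3
3,1,0,3,3,1
t=6: 3,2,1,2,2,0
3,2,0,2,1,1
1,1,2,3,1,0
1,1,0,1,2,3
3,1,0,3,3,1
t=7: 1,3,1,2,2,0
0,3,0,2,1,1
2,1,2,3,1,0
1,1,0,1,2,3
3,1,0,3,3,1
t=8: 2,3,1,2,2,0
0,3,0,2,1,1
2,1,2,3,1,0
1,1,0,1,2,3
3,1,0,3,3,1
t=9: 3,3,1,2,2,0
0,3,0,2,1,1
2,1,2,3,1,0
1,1,0,1,2,3
3,1,0,3,3,1
t=10: 1,1,2,2,2,0
2,0,1,2,1,1
2,2,2,3,1,0
1,1,0,1,2,3
3,1,0,3,3,1
t=11: 2,1,2,2,2,0
2,0,1,2,1,1
2,2,2,3,1,0
1,1,0,1,2,3
3,1,0,3,3,1
t=12: 3,1,2,2,2,0
2,0,1,2,1,1
2,2,2,3,1,0
1,1,0,1,2,3
3,1,0,3,3,1
t=13: 0,2,2,2,2,0
3,0,1,2,1,1
2,2,2,3,1,0
1,1,0,1,2,3
3,1,0,3,3,1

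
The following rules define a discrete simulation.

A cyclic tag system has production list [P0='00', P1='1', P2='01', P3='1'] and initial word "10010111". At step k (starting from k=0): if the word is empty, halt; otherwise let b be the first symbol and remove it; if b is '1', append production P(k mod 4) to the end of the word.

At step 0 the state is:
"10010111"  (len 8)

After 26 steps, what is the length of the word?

k=0  "10010111"  (len 8)
k=1  "001011100"  (len 9)
k=2  "01011100"  (len 8)
k=3  "1011100"  (len 7)
k=4  "0111001"  (len 7)
k=5  "111001"  (len 6)
k=6  "110011"  (len 6)
k=7  "1001101"  (len 7)
k=8  "0011011"  (len 7)
k=9  "011011"  (len 6)
k=10  "11011"  (len 5)
k=11  "101101"  (len 6)
k=12  "011011"  (len 6)
k=13  "11011"  (len 5)
k=14  "10111"  (len 5)
k=15  "011101"  (len 6)
k=16  "11101"  (len 5)
k=17  "110100"  (len 6)
k=18  "101001"  (len 6)
k=19  "0100101"  (len 7)
k=20  "100101"  (len 6)
k=21  "0010100"  (len 7)
k=22  "010100"  (len 6)
k=23  "10100"  (len 5)
k=24  "01001"  (len 5)
k=25  "1001"  (len 4)
k=26  "0011"  (len 4)

4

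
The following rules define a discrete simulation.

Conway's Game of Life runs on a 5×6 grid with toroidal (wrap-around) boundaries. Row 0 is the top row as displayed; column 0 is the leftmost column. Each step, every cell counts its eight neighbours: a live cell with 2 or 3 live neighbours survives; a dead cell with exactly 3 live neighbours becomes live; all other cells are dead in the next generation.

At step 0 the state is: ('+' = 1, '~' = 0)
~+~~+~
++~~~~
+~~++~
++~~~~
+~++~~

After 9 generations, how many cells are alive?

k=0  ~+~~+~
++~~~~
+~~++~
++~~~~
+~++~~
k=1  ~~~+~+
+++++~
~~+~~~
+~~~+~
+~++~+
k=2  ~~~~~~
++~~++
+~+~+~
+~+~+~
++++~~
k=3  ~~~++~
++~++~
~~+~+~
+~~~+~
+~++~+
k=4  ~~~~~~
~+~~~~
+~+~+~
+~+~+~
+++~~~
k=5  +~+~~~
~+~~~~
+~+~~~
+~+~~~
+~++~+
k=6  +~++~+
+~+~~~
+~+~~~
+~+~~~
+~++~+
k=7  ~~~~~~
+~+~~~
+~++~+
+~+~~~
~~~~~~
k=8  ~~~~~~
+~++~+
+~++~+
+~++~+
~~~~~~
k=9  ~~~~~~
+~++~+
~~~~~~
+~++~+
~~~~~~

8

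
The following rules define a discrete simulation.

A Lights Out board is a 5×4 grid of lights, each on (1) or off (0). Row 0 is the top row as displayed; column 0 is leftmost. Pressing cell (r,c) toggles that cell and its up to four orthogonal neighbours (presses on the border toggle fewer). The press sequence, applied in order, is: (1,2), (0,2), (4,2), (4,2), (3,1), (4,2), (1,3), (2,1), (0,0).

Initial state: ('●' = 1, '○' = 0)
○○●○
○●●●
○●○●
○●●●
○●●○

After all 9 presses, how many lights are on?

13

[0] ○○●○
○●●●
○●○●
○●●●
○●●○
[1] ○○○○
○○○○
○●●●
○●●●
○●●○
[2] ○●●●
○○●○
○●●●
○●●●
○●●○
[3] ○●●●
○○●○
○●●●
○●○●
○○○●
[4] ○●●●
○○●○
○●●●
○●●●
○●●○
[5] ○●●●
○○●○
○○●●
●○○●
○○●○
[6] ○●●●
○○●○
○○●●
●○●●
○●○●
[7] ○●●○
○○○●
○○●○
●○●●
○●○●
[8] ○●●○
○●○●
●●○○
●●●●
○●○●
[9] ●○●○
●●○●
●●○○
●●●●
○●○●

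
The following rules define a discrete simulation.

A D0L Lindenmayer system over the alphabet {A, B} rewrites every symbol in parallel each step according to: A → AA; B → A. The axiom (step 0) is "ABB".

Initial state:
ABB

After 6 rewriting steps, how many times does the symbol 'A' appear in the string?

128

0) ABB
1) AAAA
2) AAAAAAAA
3) AAAAAAAAAAAAAAAA
4) AAAAAAAAAAAAAAAAAAAAAAAAAAAAAAAA
5) AAAAAAAAAAAAAAAAAAAAAAAAAAAAAAAAAAAAAAAAAAAAAAAAAAAAAAAAAAAAAAAA
6) AAAAAAAAAAAAAAAAAAAAAAAAAAAAAAAAAAAAAAAAAAAAAAAAAAAAAAAAAA…AAAAAAAAAAAAAAAAAAAAAAAAAAAAAAAAAAAAAAAAAAAAAAAAAAAAAAAAAA  (len 128)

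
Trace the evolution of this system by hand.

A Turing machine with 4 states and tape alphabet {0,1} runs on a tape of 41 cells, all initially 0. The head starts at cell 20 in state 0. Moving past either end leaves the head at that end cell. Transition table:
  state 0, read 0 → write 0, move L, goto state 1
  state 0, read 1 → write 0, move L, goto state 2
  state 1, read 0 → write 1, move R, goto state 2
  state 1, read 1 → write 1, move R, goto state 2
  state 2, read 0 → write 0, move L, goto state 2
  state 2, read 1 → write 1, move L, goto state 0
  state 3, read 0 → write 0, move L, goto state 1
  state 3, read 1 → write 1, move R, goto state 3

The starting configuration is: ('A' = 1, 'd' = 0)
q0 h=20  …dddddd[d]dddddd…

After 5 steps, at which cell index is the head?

step 0: q0 h=20  …dddddd[d]dddddd…
step 1: q1 h=19  …dddddd[d]dddddd…
step 2: q2 h=20  …dddddA[d]dddddd…
step 3: q2 h=19  …dddddd[A]dddddd…
step 4: q0 h=18  …dddddd[d]Addddd…
step 5: q1 h=17  …dddddd[d]dAdddd…

17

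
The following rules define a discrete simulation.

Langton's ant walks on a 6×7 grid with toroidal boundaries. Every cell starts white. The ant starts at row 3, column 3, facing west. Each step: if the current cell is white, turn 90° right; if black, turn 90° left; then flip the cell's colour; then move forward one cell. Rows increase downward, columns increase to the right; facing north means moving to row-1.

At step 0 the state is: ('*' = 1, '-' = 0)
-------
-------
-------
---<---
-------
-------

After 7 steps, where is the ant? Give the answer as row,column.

gen 0: -------
-------
-------
---<---
-------
-------
gen 1: -------
-------
---^---
---*---
-------
-------
gen 2: -------
-------
---*>--
---*---
-------
-------
gen 3: -------
-------
---**--
---*v--
-------
-------
gen 4: -------
-------
---**--
---<*--
-------
-------
gen 5: -------
-------
---**--
----*--
---v---
-------
gen 6: -------
-------
---**--
----*--
--<*---
-------
gen 7: -------
-------
---**--
--^-*--
--**---
-------

3,2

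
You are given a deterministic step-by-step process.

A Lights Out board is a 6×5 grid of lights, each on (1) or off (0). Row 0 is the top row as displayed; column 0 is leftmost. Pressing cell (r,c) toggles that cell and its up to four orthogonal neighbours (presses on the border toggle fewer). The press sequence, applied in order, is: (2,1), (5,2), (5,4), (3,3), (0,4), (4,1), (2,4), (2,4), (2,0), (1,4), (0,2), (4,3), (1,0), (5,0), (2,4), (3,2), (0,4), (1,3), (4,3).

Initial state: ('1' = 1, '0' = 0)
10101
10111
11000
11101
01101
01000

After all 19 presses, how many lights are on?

gen 0: 10101
10111
11000
11101
01101
01000
gen 1: 10101
11111
00100
10101
01101
01000
gen 2: 10101
11111
00100
10101
01001
00110
gen 3: 10101
11111
00100
10101
01000
00101
gen 4: 10101
11111
00110
10010
01010
00101
gen 5: 10110
11110
00110
10010
01010
00101
gen 6: 10110
11110
00110
11010
10110
01101
gen 7: 10110
11111
00101
11011
10110
01101
gen 8: 10110
11110
00110
11010
10110
01101
gen 9: 10110
01110
11110
01010
10110
01101
gen 10: 10111
01101
11111
01010
10110
01101
gen 11: 11001
01001
11111
01010
10110
01101
gen 12: 11001
01001
11111
01000
10001
01111
gen 13: 01001
10001
01111
01000
10001
01111
gen 14: 01001
10001
01111
01000
00001
10111
gen 15: 01001
10000
01100
01001
00001
10111
gen 16: 01001
10000
01000
00111
00101
10111
gen 17: 01010
10001
01000
00111
00101
10111
gen 18: 01000
10110
01010
00111
00101
10111
gen 19: 01000
10110
01010
00101
00010
10101

12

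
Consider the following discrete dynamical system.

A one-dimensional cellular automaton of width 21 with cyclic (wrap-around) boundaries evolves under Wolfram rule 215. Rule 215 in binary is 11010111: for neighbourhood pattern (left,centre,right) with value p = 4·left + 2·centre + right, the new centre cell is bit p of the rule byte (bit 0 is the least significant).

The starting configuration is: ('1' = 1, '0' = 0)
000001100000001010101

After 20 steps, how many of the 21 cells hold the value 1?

13

[0] 000001100000001010101
[1] 111110111111111010101
[2] 111110011111111010100
[3] 011111101111111010111
[4] 001111100111111010011
[5] 110111111011111011101
[6] 110011111001111001100
[7] 011101111110111110111
[8] 001100111110011110011
[9] 110111011111101111101
[10] 110011001111100111100
[11] 011101110111111011111
[12] 001100110011111001111
[13] 110111011101111110111
[14] 110011001100111110011
[15] 111101110111011111101
[16] 111100110011001111100
[17] 011111011101110111111
[18] 001111001100110011111
[19] 110111110111011101111
[20] 110011110011001100111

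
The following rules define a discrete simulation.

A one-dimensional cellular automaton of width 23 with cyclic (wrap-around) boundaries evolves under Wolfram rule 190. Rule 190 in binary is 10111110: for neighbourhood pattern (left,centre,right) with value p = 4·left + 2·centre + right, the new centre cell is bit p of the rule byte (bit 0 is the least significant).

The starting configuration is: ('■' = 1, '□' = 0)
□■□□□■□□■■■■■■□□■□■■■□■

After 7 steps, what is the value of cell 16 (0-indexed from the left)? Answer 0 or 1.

0) □■□□□■□□■■■■■■□□■□■■■□■
1) ■■■□■■■■■■■■■□■■■■■■□■■
2) ■■□■■■■■■■■■□■■■■■■□■■■
3) ■□■■■■■■■■■□■■■■■■□■■■■
4) □■■■■■■■■■□■■■■■■□■■■■■
5) ■■■■■■■■■□■■■■■■□■■■■■□
6) ■■■■■■■■□■■■■■■□■■■■■□■
7) ■■■■■■■□■■■■■■□■■■■■□■■

1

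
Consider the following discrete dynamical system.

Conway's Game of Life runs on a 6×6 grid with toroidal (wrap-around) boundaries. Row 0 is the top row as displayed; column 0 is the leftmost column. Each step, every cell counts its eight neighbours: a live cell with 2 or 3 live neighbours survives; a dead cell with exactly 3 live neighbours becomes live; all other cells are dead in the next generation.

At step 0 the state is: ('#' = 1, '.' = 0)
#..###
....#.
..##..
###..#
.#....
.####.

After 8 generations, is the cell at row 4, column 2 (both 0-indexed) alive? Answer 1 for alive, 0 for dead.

1

step 0: #..###
....#.
..##..
###..#
.#....
.####.
step 1: ##....
..#...
#.####
#..#..
....##
.#....
step 2: ###...
..#.#.
#.#.##
###...
#...##
.#...#
step 3: #.##.#
..#.#.
#.#.#.
..#...
..#.#.
..#.#.
step 4: ..#..#
#.#.#.
..#..#
..#..#
.##...
..#.#.
step 5: ..#.##
#.#.#.
#.#.##
#.##..
.##...
..#...
step 6: ..#.##
#.#...
#.#.#.
#...#.
......
..#...
step 7: ..#..#
#.#.#.
#.....
.#.#..
......
...#..
step 8: .##.##
#..#..
#.##.#
......
..#...
......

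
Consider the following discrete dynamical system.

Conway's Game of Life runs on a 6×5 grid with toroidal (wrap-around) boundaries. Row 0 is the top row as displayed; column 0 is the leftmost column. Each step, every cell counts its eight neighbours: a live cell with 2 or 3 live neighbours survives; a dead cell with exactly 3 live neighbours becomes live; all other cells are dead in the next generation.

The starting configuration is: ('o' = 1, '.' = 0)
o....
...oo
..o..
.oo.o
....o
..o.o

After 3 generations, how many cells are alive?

2

k=0  o....
...oo
..o..
.oo.o
....o
..o.o
k=1  o....
...oo
ooo.o
ooo..
.oo.o
o..oo
k=2  o....
..oo.
.....
.....
.....
..oo.
k=3  .o..o
.....
.....
.....
.....
.....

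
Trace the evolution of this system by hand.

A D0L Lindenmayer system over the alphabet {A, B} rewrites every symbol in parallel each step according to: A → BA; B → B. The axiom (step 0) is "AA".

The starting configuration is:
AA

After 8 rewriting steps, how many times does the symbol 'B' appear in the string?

16

gen 0: AA
gen 1: BABA
gen 2: BBABBA
gen 3: BBBABBBA
gen 4: BBBBABBBBA
gen 5: BBBBBABBBBBA
gen 6: BBBBBBABBBBBBA
gen 7: BBBBBBBABBBBBBBA
gen 8: BBBBBBBBABBBBBBBBA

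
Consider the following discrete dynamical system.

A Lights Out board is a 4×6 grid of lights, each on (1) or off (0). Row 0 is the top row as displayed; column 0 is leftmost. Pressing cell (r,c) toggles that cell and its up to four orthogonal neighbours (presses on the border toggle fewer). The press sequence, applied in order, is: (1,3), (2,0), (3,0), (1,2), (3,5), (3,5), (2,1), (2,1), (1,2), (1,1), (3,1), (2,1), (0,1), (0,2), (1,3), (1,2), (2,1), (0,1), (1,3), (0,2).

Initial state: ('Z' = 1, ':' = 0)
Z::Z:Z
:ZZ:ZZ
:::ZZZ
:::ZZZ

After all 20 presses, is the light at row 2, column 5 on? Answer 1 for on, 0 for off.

0) Z::Z:Z
:ZZ:ZZ
:::ZZZ
:::ZZZ
1) Z::::Z
:Z:Z:Z
::::ZZ
:::ZZZ
2) Z::::Z
ZZ:Z:Z
ZZ::ZZ
Z::ZZZ
3) Z::::Z
ZZ:Z:Z
:Z::ZZ
:Z:ZZZ
4) Z:Z::Z
Z:Z::Z
:ZZ:ZZ
:Z:ZZZ
5) Z:Z::Z
Z:Z::Z
:ZZ:Z:
:Z:Z::
6) Z:Z::Z
Z:Z::Z
:ZZ:ZZ
:Z:ZZZ
7) Z:Z::Z
ZZZ::Z
Z:::ZZ
:::ZZZ
8) Z:Z::Z
Z:Z::Z
:ZZ:ZZ
:Z:ZZZ
9) Z::::Z
ZZ:Z:Z
:Z::ZZ
:Z:ZZZ
10) ZZ:::Z
::ZZ:Z
::::ZZ
:Z:ZZZ
11) ZZ:::Z
::ZZ:Z
:Z::ZZ
Z:ZZZZ
12) ZZ:::Z
:ZZZ:Z
Z:Z:ZZ
ZZZZZZ
13) ::Z::Z
::ZZ:Z
Z:Z:ZZ
ZZZZZZ
14) :Z:Z:Z
:::Z:Z
Z:Z:ZZ
ZZZZZZ
15) :Z:::Z
::Z:ZZ
Z:ZZZZ
ZZZZZZ
16) :ZZ::Z
:Z:ZZZ
Z::ZZZ
ZZZZZZ
17) :ZZ::Z
:::ZZZ
:ZZZZZ
Z:ZZZZ
18) Z::::Z
:Z:ZZZ
:ZZZZZ
Z:ZZZZ
19) Z::Z:Z
:ZZ::Z
:ZZ:ZZ
Z:ZZZZ
20) ZZZ::Z
:Z:::Z
:ZZ:ZZ
Z:ZZZZ

1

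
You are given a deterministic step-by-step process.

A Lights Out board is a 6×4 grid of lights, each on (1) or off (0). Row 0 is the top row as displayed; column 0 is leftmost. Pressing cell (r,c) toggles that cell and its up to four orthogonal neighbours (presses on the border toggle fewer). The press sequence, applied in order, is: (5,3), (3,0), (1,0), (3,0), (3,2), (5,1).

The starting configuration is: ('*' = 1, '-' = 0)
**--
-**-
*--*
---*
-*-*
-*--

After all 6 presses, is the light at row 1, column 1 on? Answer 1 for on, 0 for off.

0

t=0: **--
-**-
*--*
---*
-*-*
-*--
t=1: **--
-**-
*--*
---*
-*--
-***
t=2: **--
-**-
---*
**-*
**--
-***
t=3: -*--
*-*-
*--*
**-*
**--
-***
t=4: -*--
*-*-
---*
---*
-*--
-***
t=5: -*--
*-*-
--**
-**-
-**-
-***
t=6: -*--
*-*-
--**
-**-
--*-
*--*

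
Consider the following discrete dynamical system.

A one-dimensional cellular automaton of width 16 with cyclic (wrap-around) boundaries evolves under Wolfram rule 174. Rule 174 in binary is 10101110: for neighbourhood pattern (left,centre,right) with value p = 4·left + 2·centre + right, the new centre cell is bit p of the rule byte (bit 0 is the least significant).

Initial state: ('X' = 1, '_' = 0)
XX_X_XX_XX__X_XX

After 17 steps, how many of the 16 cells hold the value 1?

gen 0: XX_X_XX_XX__X_XX
gen 1: X_XXXX_XX__XXXXX
gen 2: _XXXX_XX__XXXXXX
gen 3: XXXX_XX__XXXXXX_
gen 4: XXX_XX__XXXXXX_X
gen 5: XX_XX__XXXXXX_XX
gen 6: X_XX__XXXXXX_XXX
gen 7: _XX__XXXXXX_XXXX
gen 8: XX__XXXXXX_XXXX_
gen 9: X__XXXXXX_XXXX_X
gen 10: __XXXXXX_XXXX_XX
gen 11: _XXXXXX_XXXX_XX_
gen 12: XXXXXX_XXXX_XX__
gen 13: XXXXX_XXXX_XX__X
gen 14: XXXX_XXXX_XX__XX
gen 15: XXX_XXXX_XX__XXX
gen 16: XX_XXXX_XX__XXXX
gen 17: X_XXXX_XX__XXXXX

12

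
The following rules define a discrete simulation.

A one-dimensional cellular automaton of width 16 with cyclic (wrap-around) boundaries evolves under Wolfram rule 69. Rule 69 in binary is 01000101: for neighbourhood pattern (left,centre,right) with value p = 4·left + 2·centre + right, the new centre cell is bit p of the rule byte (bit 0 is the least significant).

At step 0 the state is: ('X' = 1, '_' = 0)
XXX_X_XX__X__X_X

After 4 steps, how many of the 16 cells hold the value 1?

step 0: XXX_X_XX__X__X_X
step 1: __X_X__X__X__X__
step 2: X_X_X__X__X__X_X
step 3: X_X_X__X__X__X__
step 4: X_X_X__X__X__X__

6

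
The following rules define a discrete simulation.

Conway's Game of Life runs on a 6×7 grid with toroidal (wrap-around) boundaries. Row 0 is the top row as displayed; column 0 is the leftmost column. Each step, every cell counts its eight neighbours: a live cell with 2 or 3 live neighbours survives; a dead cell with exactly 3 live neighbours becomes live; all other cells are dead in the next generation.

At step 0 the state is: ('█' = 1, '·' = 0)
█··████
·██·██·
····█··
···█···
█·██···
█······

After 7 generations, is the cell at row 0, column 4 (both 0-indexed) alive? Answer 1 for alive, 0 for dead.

1

step 0: █··████
·██·██·
····█··
···█···
█·██···
█······
step 1: █·██···
███····
··█·██·
··███··
·███···
█·█··█·
step 2: █··█···
█···█·█
····██·
·····█·
·······
█···█·█
step 3: ·█·██··
█··██·█
····█··
····██·
·····██
█·····█
step 4: ·████··
█·█····
······█
····█·█
█···█··
█···█·█
step 5: ··█·███
█·█····
█····██
█·····█
█··██··
█·█·█·█
step 6: ··█·█··
█··██··
·····█·
·█··█··
···██··
█·█····
step 7: ··█·█··
···███·
···█·█·
···███·
·████··
·██·█··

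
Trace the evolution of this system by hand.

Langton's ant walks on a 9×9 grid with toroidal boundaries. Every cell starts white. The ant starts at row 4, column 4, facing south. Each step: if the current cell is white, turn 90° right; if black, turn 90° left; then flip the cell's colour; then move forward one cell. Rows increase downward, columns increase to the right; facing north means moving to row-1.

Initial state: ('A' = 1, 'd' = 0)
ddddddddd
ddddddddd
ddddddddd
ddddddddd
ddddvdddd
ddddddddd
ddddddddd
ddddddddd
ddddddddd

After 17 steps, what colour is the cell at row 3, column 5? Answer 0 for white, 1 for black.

0

[0] ddddddddd
ddddddddd
ddddddddd
ddddddddd
ddddvdddd
ddddddddd
ddddddddd
ddddddddd
ddddddddd
[1] ddddddddd
ddddddddd
ddddddddd
ddddddddd
ddd<Adddd
ddddddddd
ddddddddd
ddddddddd
ddddddddd
[2] ddddddddd
ddddddddd
ddddddddd
ddd^ddddd
dddAAdddd
ddddddddd
ddddddddd
ddddddddd
ddddddddd
[3] ddddddddd
ddddddddd
ddddddddd
dddA>dddd
dddAAdddd
ddddddddd
ddddddddd
ddddddddd
ddddddddd
[4] ddddddddd
ddddddddd
ddddddddd
dddAAdddd
dddAvdddd
ddddddddd
ddddddddd
ddddddddd
ddddddddd
[5] ddddddddd
ddddddddd
ddddddddd
dddAAdddd
dddAd>ddd
ddddddddd
ddddddddd
ddddddddd
ddddddddd
[6] ddddddddd
ddddddddd
ddddddddd
dddAAdddd
dddAdAddd
dddddvddd
ddddddddd
ddddddddd
ddddddddd
[7] ddddddddd
ddddddddd
ddddddddd
dddAAdddd
dddAdAddd
dddd<Addd
ddddddddd
ddddddddd
ddddddddd
[8] ddddddddd
ddddddddd
ddddddddd
dddAAdddd
dddA^Addd
ddddAAddd
ddddddddd
ddddddddd
ddddddddd
[9] ddddddddd
ddddddddd
ddddddddd
dddAAdddd
dddAA>ddd
ddddAAddd
ddddddddd
ddddddddd
ddddddddd
[10] ddddddddd
ddddddddd
ddddddddd
dddAA^ddd
dddAAdddd
ddddAAddd
ddddddddd
ddddddddd
ddddddddd
[11] ddddddddd
ddddddddd
ddddddddd
dddAAA>dd
dddAAdddd
ddddAAddd
ddddddddd
ddddddddd
ddddddddd
[12] ddddddddd
ddddddddd
ddddddddd
dddAAAAdd
dddAAdvdd
ddddAAddd
ddddddddd
ddddddddd
ddddddddd
[13] ddddddddd
ddddddddd
ddddddddd
dddAAAAdd
dddAA<Add
ddddAAddd
ddddddddd
ddddddddd
ddddddddd
[14] ddddddddd
ddddddddd
ddddddddd
dddAA^Add
dddAAAAdd
ddddAAddd
ddddddddd
ddddddddd
ddddddddd
[15] ddddddddd
ddddddddd
ddddddddd
dddA<dAdd
dddAAAAdd
ddddAAddd
ddddddddd
ddddddddd
ddddddddd
[16] ddddddddd
ddddddddd
ddddddddd
dddAddAdd
dddAvAAdd
ddddAAddd
ddddddddd
ddddddddd
ddddddddd
[17] ddddddddd
ddddddddd
ddddddddd
dddAddAdd
dddAd>Add
ddddAAddd
ddddddddd
ddddddddd
ddddddddd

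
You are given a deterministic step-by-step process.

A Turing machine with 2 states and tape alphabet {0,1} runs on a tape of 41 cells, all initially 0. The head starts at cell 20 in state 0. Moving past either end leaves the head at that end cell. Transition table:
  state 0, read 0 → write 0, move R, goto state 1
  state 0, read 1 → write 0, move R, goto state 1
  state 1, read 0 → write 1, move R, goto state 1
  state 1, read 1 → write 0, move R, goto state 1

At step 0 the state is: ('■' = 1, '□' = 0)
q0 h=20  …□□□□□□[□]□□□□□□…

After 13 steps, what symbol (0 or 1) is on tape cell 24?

1

t=0: q0 h=20  …□□□□□□[□]□□□□□□…
t=1: q1 h=21  …□□□□□□[□]□□□□□□…
t=2: q1 h=22  …□□□□□■[□]□□□□□□…
t=3: q1 h=23  …□□□□■■[□]□□□□□□…
t=4: q1 h=24  …□□□■■■[□]□□□□□□…
t=5: q1 h=25  …□□■■■■[□]□□□□□□…
t=6: q1 h=26  …□■■■■■[□]□□□□□□…
t=7: q1 h=27  …■■■■■■[□]□□□□□□…
t=8: q1 h=28  …■■■■■■[□]□□□□□□…
t=9: q1 h=29  …■■■■■■[□]□□□□□□…
t=10: q1 h=30  …■■■■■■[□]□□□□□□…
t=11: q1 h=31  …■■■■■■[□]□□□□□□…
t=12: q1 h=32  …■■■■■■[□]□□□□□□…
t=13: q1 h=33  …■■■■■■[□]□□□□□□…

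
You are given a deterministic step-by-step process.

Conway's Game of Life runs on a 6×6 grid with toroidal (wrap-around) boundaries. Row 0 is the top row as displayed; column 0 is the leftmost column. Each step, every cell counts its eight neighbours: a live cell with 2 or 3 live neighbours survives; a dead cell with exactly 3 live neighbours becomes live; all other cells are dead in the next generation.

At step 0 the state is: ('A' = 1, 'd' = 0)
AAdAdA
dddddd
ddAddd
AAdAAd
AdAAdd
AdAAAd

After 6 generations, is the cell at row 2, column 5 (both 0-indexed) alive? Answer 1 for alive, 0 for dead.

0

step 0: AAdAdA
dddddd
ddAddd
AAdAAd
AdAAdd
AdAAAd
step 1: AAdAdA
AAAddd
dAAAdd
AdddAA
Addddd
dddddd
step 2: dddddA
ddddAA
dddAAd
AdAAAA
Addddd
dAdddA
step 3: dddddA
dddAdA
AdAddd
AAAddd
ddAAdd
dddddA
step 4: AddddA
AdddAA
AdAAdA
Addddd
AdAAdd
ddddAd
step 5: Addddd
dddAdd
dddAdd
AdddAd
dAdAdA
AAdAAd
step 6: AAAAAA
dddddd
dddAAd
AdAAAA
dAdAdd
dAdAAd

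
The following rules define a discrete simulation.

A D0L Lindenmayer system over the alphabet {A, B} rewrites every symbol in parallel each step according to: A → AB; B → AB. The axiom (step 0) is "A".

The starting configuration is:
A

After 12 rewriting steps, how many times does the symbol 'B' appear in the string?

2048

gen 0: A
gen 1: AB
gen 2: ABAB
gen 3: ABABABAB
gen 4: ABABABABABABABAB
gen 5: ABABABABABABABABABABABABABABABAB
gen 6: ABABABABABABABABABABABABABABABABABABABABABABABABABABABABABABABAB
gen 7: ABABABABABABABABABABABABABABABABABABABABABABABABABABABABAB…ABABABABABABABABABABABABABABABABABABABABABABABABABABABABAB  (len 128)
gen 8: ABABABABABABABABABABABABABABABABABABABABABABABABABABABABAB…ABABABABABABABABABABABABABABABABABABABABABABABABABABABABAB  (len 256)
gen 9: ABABABABABABABABABABABABABABABABABABABABABABABABABABABABAB…ABABABABABABABABABABABABABABABABABABABABABABABABABABABABAB  (len 512)
gen 10: ABABABABABABABABABABABABABABABABABABABABABABABABABABABABAB…ABABABABABABABABABABABABABABABABABABABABABABABABABABABABAB  (len 1024)
gen 11: ABABABABABABABABABABABABABABABABABABABABABABABABABABABABAB…ABABABABABABABABABABABABABABABABABABABABABABABABABABABABAB  (len 2048)
gen 12: ABABABABABABABABABABABABABABABABABABABABABABABABABABABABAB…ABABABABABABABABABABABABABABABABABABABABABABABABABABABABAB  (len 4096)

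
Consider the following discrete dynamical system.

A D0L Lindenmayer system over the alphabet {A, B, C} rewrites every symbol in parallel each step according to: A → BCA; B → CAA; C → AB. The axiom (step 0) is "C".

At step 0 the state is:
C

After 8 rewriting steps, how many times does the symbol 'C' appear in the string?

t=0: C
t=1: AB
t=2: BCACAA
t=3: CAAABBCAABBCABCA
t=4: ABBCABCABCACAACAAABBCABCACAACAAABBCACAAABBCA
t=5: BCACAACAAABBCACAAABBCACAAABBCAABBCABCAABBCABCABCACAACAAABBCACAAABBCAABBCABCAABBCABCABCACAACAAABBCAABBCABCABCACAACAAABBCA
t=6: CAAABBCAABBCABCAABBCABCABCACAACAAABBCAABBCABCABCACAACAAABB…ACAACAAABBCACAAABBCACAAABBCAABBCABCAABBCABCABCACAACAAABBCA  (len 328)
t=7: ABBCABCABCACAACAAABBCABCACAACAAABBCACAAABBCABCACAACAAABBCA…ACAACAAABBCACAAABBCACAAABBCAABBCABCAABBCABCABCACAACAAABBCA  (len 896)
t=8: BCACAACAAABBCACAAABBCACAAABBCAABBCABCAABBCABCABCACAACAAABB…ACAACAAABBCACAAABBCACAAABBCAABBCABCAABBCABCABCACAACAAABBCA  (len 2448)

656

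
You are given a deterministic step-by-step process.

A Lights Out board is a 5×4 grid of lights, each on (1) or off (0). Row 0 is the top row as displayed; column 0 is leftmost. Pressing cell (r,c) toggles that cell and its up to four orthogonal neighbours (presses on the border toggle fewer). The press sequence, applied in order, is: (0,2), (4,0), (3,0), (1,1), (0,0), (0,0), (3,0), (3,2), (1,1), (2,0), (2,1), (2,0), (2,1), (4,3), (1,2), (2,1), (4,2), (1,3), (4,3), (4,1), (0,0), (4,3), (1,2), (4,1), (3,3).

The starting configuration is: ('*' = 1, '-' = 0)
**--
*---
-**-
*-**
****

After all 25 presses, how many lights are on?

k=0  **--
*---
-**-
*-**
****
k=1  *-**
*-*-
-**-
*-**
****
k=2  *-**
*-*-
-**-
--**
--**
k=3  *-**
*-*-
***-
****
*-**
k=4  ****
-*--
*-*-
****
*-**
k=5  --**
**--
*-*-
****
*-**
k=6  ****
-*--
*-*-
****
*-**
k=7  ****
-*--
--*-
--**
--**
k=8  ****
-*--
----
-*--
---*
k=9  *-**
*-*-
-*--
-*--
---*
k=10  *-**
--*-
*---
**--
---*
k=11  *-**
-**-
-**-
*---
---*
k=12  *-**
***-
*-*-
----
---*
k=13  *-**
*-*-
-*--
-*--
---*
k=14  *-**
*-*-
-*--
-*-*
--*-
k=15  *--*
**-*
-**-
-*-*
--*-
k=16  *--*
*--*
*---
---*
--*-
k=17  *--*
*--*
*---
--**
-*-*
k=18  *---
*-*-
*--*
--**
-*-*
k=19  *---
*-*-
*--*
--*-
-**-
k=20  *---
*-*-
*--*
-**-
*---
k=21  -*--
--*-
*--*
-**-
*---
k=22  -*--
--*-
*--*
-***
*-**
k=23  -**-
-*-*
*-**
-***
*-**
k=24  -**-
-*-*
*-**
--**
-*-*
k=25  -**-
-*-*
*-*-
----
-*--

7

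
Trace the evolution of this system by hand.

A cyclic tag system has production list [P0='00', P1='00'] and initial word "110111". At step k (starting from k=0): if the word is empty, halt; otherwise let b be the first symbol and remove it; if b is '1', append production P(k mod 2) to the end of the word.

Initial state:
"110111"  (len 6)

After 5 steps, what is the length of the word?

9

t=0: "110111"  (len 6)
t=1: "1011100"  (len 7)
t=2: "01110000"  (len 8)
t=3: "1110000"  (len 7)
t=4: "11000000"  (len 8)
t=5: "100000000"  (len 9)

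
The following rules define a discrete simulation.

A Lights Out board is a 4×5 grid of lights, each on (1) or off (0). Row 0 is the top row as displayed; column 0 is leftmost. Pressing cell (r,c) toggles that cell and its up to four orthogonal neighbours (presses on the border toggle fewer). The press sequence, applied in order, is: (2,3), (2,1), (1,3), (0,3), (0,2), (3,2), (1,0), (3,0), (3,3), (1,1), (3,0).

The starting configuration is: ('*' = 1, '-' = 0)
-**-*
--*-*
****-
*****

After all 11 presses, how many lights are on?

step 0: -**-*
--*-*
****-
*****
step 1: -**-*
--***
**--*
***-*
step 2: -**-*
-****
--*-*
*-*-*
step 3: -****
-*---
--***
*-*-*
step 4: -*---
-*-*-
--***
*-*-*
step 5: --**-
-***-
--***
*-*-*
step 6: --**-
-***-
---**
**-**
step 7: *-**-
*-**-
*--**
**-**
step 8: *-**-
*-**-
---**
---**
step 9: *-**-
*-**-
----*
--*--
step 10: ****-
-*-*-
-*--*
--*--
step 11: ****-
-*-*-
**--*
***--

12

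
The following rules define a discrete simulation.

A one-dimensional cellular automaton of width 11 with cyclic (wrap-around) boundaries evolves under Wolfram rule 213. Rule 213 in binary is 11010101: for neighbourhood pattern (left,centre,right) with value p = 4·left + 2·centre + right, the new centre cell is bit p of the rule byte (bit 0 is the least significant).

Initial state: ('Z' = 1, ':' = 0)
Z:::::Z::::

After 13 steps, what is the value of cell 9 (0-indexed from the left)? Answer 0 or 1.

1

k=0  Z:::::Z::::
k=1  ZZZZZ:ZZZZ:
k=2  :ZZZZ::ZZZ:
k=3  ::ZZZZ::ZZZ
k=4  Z::ZZZZ::ZZ
k=5  ZZ::ZZZZ::Z
k=6  ZZZ::ZZZZ::
k=7  :ZZZ::ZZZZ:
k=8  ::ZZZ::ZZZZ
k=9  Z::ZZZ::ZZZ
k=10  ZZ::ZZZ::ZZ
k=11  ZZZ::ZZZ::Z
k=12  ZZZZ::ZZZ::
k=13  :ZZZZ::ZZZ:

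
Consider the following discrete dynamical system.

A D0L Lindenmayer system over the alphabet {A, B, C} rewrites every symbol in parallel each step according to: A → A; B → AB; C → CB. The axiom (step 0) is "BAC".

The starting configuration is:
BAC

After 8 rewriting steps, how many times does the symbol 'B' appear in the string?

9

t=0: BAC
t=1: ABACB
t=2: AABACBAB
t=3: AAABACBABAAB
t=4: AAAABACBABAABAAAB
t=5: AAAAABACBABAABAAABAAAAB
t=6: AAAAAABACBABAABAAABAAAABAAAAAB
t=7: AAAAAAABACBABAABAAABAAAABAAAAABAAAAAAB
t=8: AAAAAAAABACBABAABAAABAAAABAAAAABAAAAAABAAAAAAAB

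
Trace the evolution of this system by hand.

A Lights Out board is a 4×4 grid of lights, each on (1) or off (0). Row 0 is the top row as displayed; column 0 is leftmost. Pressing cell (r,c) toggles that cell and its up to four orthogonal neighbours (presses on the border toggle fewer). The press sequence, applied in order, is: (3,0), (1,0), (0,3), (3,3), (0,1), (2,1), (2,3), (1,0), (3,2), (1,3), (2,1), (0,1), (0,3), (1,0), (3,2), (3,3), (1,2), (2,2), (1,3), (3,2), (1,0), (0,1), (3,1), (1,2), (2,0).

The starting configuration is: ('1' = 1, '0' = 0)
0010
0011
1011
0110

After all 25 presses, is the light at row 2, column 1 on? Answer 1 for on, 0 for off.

[0] 0010
0011
1011
0110
[1] 0010
0011
0011
1010
[2] 1010
1111
1011
1010
[3] 1001
1110
1011
1010
[4] 1001
1110
1010
1001
[5] 0111
1010
1010
1001
[6] 0111
1110
0100
1101
[7] 0111
1111
0111
1100
[8] 1111
0011
1111
1100
[9] 1111
0011
1101
1011
[10] 1110
0000
1100
1011
[11] 1110
0100
0010
1111
[12] 0000
0000
0010
1111
[13] 0011
0001
0010
1111
[14] 1011
1101
1010
1111
[15] 1011
1101
1000
1000
[16] 1011
1101
1001
1011
[17] 1001
1010
1011
1011
[18] 1001
1000
1100
1001
[19] 1000
1011
1101
1001
[20] 1000
1011
1111
1110
[21] 0000
0111
0111
1110
[22] 1110
0011
0111
1110
[23] 1110
0011
0011
0000
[24] 1100
0100
0001
0000
[25] 1100
1100
1101
1000

1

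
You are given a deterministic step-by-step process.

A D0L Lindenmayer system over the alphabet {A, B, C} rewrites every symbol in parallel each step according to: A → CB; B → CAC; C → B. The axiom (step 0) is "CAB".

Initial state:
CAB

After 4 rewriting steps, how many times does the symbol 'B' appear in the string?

t=0: CAB
t=1: BCBCAC
t=2: CACBCACBCBB
t=3: BCBBCACBCBBCACBCACCAC
t=4: CACBCACCACBCBBCACBCACCACBCBBCACBCBBBCBB

14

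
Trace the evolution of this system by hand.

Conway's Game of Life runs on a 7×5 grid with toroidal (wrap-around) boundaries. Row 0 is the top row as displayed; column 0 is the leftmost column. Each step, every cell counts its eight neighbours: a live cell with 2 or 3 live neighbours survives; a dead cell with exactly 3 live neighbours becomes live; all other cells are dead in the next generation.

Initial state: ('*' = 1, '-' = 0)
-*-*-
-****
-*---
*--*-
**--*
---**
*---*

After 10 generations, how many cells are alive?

2

k=0  -*-*-
-****
-*---
*--*-
**--*
---**
*---*
k=1  -*---
-*-**
-*---
--*--
-**--
-*-*-
*-*--
k=2  -*-**
-*---
**-*-
--*--
-*-*-
*--*-
*-*--
k=3  -*-**
-*-*-
**---
*--**
-*-**
*--*-
*-*--
k=4  -*-**
-*-*-
-*-*-
---*-
-*---
*--*-
*-*--
k=5  -*-**
-*-*-
---**
-----
--*-*
*-*-*
*-*--
k=6  -*-**
-----
--***
----*
**--*
*-*-*
--*--
k=7  --**-
*----
---**
-**--
-*---
--*-*
--*--
k=8  -***-
--*--
*****
****-
**-*-
-***-
-**--
k=9  ---*-
-----
-----
-----
-----
---**
*----
k=10  -----
-----
-----
-----
-----
----*
---*-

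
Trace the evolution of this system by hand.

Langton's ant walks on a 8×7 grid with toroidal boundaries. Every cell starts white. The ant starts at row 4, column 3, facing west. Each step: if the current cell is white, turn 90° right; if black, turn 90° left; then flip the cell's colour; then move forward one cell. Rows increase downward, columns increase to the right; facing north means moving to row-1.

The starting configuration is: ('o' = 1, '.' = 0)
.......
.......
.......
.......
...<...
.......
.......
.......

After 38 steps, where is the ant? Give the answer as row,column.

5,6

t=0: .......
.......
.......
.......
...<...
.......
.......
.......
t=1: .......
.......
.......
...^...
...o...
.......
.......
.......
t=2: .......
.......
.......
...o>..
...o...
.......
.......
.......
t=3: .......
.......
.......
...oo..
...ov..
.......
.......
.......
t=4: .......
.......
.......
...oo..
...<o..
.......
.......
.......
t=5: .......
.......
.......
...oo..
....o..
...v...
.......
.......
t=6: .......
.......
.......
...oo..
....o..
..<o...
.......
.......
t=7: .......
.......
.......
...oo..
..^.o..
..oo...
.......
.......
t=8: .......
.......
.......
...oo..
..o>o..
..oo...
.......
.......
t=9: .......
.......
.......
...oo..
..ooo..
..ov...
.......
.......
t=10: .......
.......
.......
...oo..
..ooo..
..o.>..
.......
.......
t=11: .......
.......
.......
...oo..
..ooo..
..o.o..
....v..
.......
t=12: .......
.......
.......
...oo..
..ooo..
..o.o..
...<o..
.......
t=13: .......
.......
.......
...oo..
..ooo..
..o^o..
...oo..
.......
t=14: .......
.......
.......
...oo..
..ooo..
..oo>..
...oo..
.......
t=15: .......
.......
.......
...oo..
..oo^..
..oo...
...oo..
.......
t=16: .......
.......
.......
...oo..
..o<...
..oo...
...oo..
.......
t=17: .......
.......
.......
...oo..
..o....
..ov...
...oo..
.......
t=18: .......
.......
.......
...oo..
..o....
..o.>..
...oo..
.......
t=19: .......
.......
.......
...oo..
..o....
..o.o..
...ov..
.......
t=20: .......
.......
.......
...oo..
..o....
..o.o..
...o.>.
.......
t=21: .......
.......
.......
...oo..
..o....
..o.o..
...o.o.
.....v.
t=22: .......
.......
.......
...oo..
..o....
..o.o..
...o.o.
....<o.
t=23: .......
.......
.......
...oo..
..o....
..o.o..
...o^o.
....oo.
t=24: .......
.......
.......
...oo..
..o....
..o.o..
...oo>.
....oo.
t=25: .......
.......
.......
...oo..
..o....
..o.o^.
...oo..
....oo.
t=26: .......
.......
.......
...oo..
..o....
..o.oo>
...oo..
....oo.
t=27: .......
.......
.......
...oo..
..o....
..o.ooo
...oo.v
....oo.
t=28: .......
.......
.......
...oo..
..o....
..o.ooo
...oo<o
....oo.
t=29: .......
.......
.......
...oo..
..o....
..o.o^o
...oooo
....oo.
t=30: .......
.......
.......
...oo..
..o....
..o.<.o
...oooo
....oo.
t=31: .......
.......
.......
...oo..
..o....
..o...o
...ovoo
....oo.
t=32: .......
.......
.......
...oo..
..o....
..o...o
...o.>o
....oo.
t=33: .......
.......
.......
...oo..
..o....
..o..^o
...o..o
....oo.
t=34: .......
.......
.......
...oo..
..o....
..o..o>
...o..o
....oo.
t=35: .......
.......
.......
...oo..
..o...^
..o..o.
...o..o
....oo.
t=36: .......
.......
.......
...oo..
>.o...o
..o..o.
...o..o
....oo.
t=37: .......
.......
.......
...oo..
o.o...o
v.o..o.
...o..o
....oo.
t=38: .......
.......
.......
...oo..
o.o...o
o.o..o<
...o..o
....oo.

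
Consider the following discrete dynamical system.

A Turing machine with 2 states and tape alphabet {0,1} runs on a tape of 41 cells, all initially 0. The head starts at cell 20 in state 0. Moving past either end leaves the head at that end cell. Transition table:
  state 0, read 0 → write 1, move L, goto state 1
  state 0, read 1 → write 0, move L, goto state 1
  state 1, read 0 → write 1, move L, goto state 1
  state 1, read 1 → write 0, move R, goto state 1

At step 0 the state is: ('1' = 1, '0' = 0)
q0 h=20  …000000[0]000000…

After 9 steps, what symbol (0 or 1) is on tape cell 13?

[0] q0 h=20  …000000[0]000000…
[1] q1 h=19  …000000[0]100000…
[2] q1 h=18  …000000[0]110000…
[3] q1 h=17  …000000[0]111000…
[4] q1 h=16  …000000[0]111100…
[5] q1 h=15  …000000[0]111110…
[6] q1 h=14  …000000[0]111111…
[7] q1 h=13  …000000[0]111111…
[8] q1 h=12  …000000[0]111111…
[9] q1 h=11  …000000[0]111111…

1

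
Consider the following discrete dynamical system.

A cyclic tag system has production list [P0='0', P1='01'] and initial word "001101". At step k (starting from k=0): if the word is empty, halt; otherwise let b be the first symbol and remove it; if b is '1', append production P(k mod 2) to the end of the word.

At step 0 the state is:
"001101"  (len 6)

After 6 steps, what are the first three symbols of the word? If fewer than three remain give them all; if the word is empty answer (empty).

001

0) "001101"  (len 6)
1) "01101"  (len 5)
2) "1101"  (len 4)
3) "1010"  (len 4)
4) "01001"  (len 5)
5) "1001"  (len 4)
6) "00101"  (len 5)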